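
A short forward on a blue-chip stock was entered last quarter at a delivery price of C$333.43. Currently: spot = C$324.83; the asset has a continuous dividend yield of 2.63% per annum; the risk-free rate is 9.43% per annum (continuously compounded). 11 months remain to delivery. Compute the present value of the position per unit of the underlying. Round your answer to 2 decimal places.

-C$11.27

Current fair forward for the remaining 11 months: F = S·e^((r − q)·T), (r − q) = 0.0943 − 0.0263 = 0.0680
F = 324.83 · e^(0.0680 × 11/12) = 324.83 × 1.064317 = 345.7221
Value of long forward = (F − K)·e^(−rT) = (345.7221 − 333.43) · e^(−0.0943·11/12)
= 12.2921 × 0.917189 = 11.27
Short position value = −(long value) = -C$11.27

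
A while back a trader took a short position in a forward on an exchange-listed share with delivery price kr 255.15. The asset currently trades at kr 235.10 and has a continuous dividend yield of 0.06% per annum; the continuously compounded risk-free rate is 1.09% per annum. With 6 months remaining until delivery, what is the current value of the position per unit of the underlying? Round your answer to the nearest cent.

Current fair forward for the remaining 6 months: F = S·e^((r − q)·T), (r − q) = 0.0109 − 0.0006 = 0.0103
F = 235.10 · e^(0.0103 × 6/12) = 235.10 × 1.005163 = 236.3138
Value of long forward = (F − K)·e^(−rT) = (236.3138 − 255.15) · e^(−0.0109·6/12)
= -18.8362 × 0.994565 = -18.73
Short position value = −(long value) = kr 18.73

kr 18.73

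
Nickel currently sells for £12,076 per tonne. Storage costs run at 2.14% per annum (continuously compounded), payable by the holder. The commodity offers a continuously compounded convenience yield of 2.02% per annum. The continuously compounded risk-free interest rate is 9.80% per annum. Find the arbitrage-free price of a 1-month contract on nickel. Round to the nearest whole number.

Net carry = r + u − y = 0.0980 + 0.0214 − 0.0202 = 0.0992
F = S·e^((r+u−y)T) = 12076 · e^(0.0992 × 1/12) = 12076 · e^0.008267
= 12076 × 1.008301 = £12,176 per tonne

£12,176 per tonne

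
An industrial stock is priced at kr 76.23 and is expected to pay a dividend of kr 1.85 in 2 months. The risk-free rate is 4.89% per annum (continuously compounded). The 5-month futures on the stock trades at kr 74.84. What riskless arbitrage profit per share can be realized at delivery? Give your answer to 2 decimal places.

kr 1.09 per share

PV(dividends) I = 1.85·e^(−0.0489·2/12) = 1.8350
Fair futures F* = (S − I)·e^(rT) = (76.23 − 1.8350)·e^0.020375 = 74.3950 × 1.020584 = 75.9263
Market kr 74.84 < fair 75.9263: forward underpriced → reverse cash-and-carry (short the stock, invest proceeds at r, pay the dividends, go long the forward).
Profit at T = |F_mkt − F*| = |74.84 − 75.9263| = kr 1.09 per share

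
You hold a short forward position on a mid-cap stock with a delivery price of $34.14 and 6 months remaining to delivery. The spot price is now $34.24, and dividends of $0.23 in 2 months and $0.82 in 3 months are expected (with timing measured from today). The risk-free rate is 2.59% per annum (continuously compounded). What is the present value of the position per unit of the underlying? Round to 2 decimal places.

PV(remaining dividends) I = 0.23·e^(−0.0259·2/12) + 0.82·e^(−0.0259·3/12) = 1.0437
Current forward F = (S − I)·e^(rT) = (34.24 − 1.0437)·e^(0.0259·6/12) = 33.1963 × 1.013034 = 33.6290
Value (long) = (F − K)·e^(−rT) = (33.6290 − 34.14) × 0.987133 = -0.5044
Short position value = −(long value) = $0.50

$0.50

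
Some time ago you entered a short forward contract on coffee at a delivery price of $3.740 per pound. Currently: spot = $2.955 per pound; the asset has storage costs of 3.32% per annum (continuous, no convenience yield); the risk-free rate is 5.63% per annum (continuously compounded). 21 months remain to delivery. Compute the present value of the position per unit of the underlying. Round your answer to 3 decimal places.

Current fair forward for the remaining 21 months: F = S·e^((r + u)·T), (r + u) = 0.0563 + 0.0332 = 0.0895
F = 2.955 · e^(0.0895 × 21/12) = 2.955 × 1.169557 = 3.4560
Value of long forward = (F − K)·e^(−rT) = (3.4560 − 3.740) · e^(−0.0563·21/12)
= -0.2840 × 0.906173 = -0.257
Short position value = −(long value) = $0.257

$0.257 per pound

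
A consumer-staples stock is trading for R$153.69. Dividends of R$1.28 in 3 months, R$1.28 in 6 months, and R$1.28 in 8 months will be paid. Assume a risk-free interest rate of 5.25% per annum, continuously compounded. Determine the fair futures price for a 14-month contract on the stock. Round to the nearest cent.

PV(dividends) I = 1.28·e^(−0.0525·3/12) + 1.28·e^(−0.0525·6/12) + 1.28·e^(−0.0525·8/12)
I = 1.2633 + 1.2468 + 1.2360 = 3.7461
F = (S − I)·e^(rT) = (153.69 − 3.7461) · e^(0.0525·14/12)
= 149.9439 · e^0.061250 = 149.9439 × 1.063165 = R$159.42

R$159.42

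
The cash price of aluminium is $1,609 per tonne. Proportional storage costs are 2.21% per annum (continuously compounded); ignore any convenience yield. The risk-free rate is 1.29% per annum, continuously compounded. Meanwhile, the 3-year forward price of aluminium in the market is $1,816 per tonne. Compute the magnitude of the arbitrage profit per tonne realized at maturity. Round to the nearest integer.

$29 per tonne

Fair forward: F* = S·e^(carry·T), with carry = (r + u) = 0.0129 + 0.0221 = 0.0350
F* = 1609 · e^(0.0350 × 3) = 1609 · e^0.105000 = 1609 × 1.110711 = $1787.1340
Market $1816 > fair $1787.1340: forward overpriced → cash-and-carry (buy spot, short the forward).
At maturity, profit = |F_mkt − F*| = |1816 − 1787.1340| = $29 per tonne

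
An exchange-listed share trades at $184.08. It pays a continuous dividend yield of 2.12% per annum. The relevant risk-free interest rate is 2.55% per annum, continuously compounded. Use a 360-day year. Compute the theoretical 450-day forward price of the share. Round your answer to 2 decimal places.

$185.07

F = S·e^((r − q)T) = 184.08 · e^((0.0255 − 0.0212) × 450/360)
= 184.08 · e^0.005375 = 184.08 × 1.005389
F = $185.07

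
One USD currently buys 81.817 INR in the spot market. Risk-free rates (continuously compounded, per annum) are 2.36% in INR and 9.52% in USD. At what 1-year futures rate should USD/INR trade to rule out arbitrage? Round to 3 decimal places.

76.164

F = S·e^((r_INR − r_USD)T) = 81.817 · e^((0.0236 − 0.0952) × 1)
= 81.817 · e^-0.071600 = 81.817 × 0.930903
F = 76.164 INR per USD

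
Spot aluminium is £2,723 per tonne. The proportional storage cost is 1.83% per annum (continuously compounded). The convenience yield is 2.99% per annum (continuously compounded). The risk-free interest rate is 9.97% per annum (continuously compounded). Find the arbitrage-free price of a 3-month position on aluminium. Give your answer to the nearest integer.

Net carry = r + u − y = 0.0997 + 0.0183 − 0.0299 = 0.0881
F = S·e^((r+u−y)T) = 2723 · e^(0.0881 × 3/12) = 2723 · e^0.022025
= 2723 × 1.022269 = £2,784 per tonne

£2,784 per tonne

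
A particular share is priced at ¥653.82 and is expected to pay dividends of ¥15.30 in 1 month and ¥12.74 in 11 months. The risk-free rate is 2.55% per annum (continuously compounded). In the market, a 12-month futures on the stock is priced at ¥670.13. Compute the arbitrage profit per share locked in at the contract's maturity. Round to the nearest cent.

PV(dividends) I = 15.30·e^(−0.0255·1/12) + 12.74·e^(−0.0255·11/12) = 27.7132
Fair futures F* = (S − I)·e^(rT) = (653.82 − 27.7132)·e^0.025500 = 626.1068 × 1.025828 = 642.2779
Market ¥670.13 > fair 642.2779: forward overpriced → cash-and-carry (borrow at r, buy the stock and collect the dividends, short the forward).
Profit at T = |F_mkt − F*| = |670.13 − 642.2779| = ¥27.85 per share

¥27.85 per share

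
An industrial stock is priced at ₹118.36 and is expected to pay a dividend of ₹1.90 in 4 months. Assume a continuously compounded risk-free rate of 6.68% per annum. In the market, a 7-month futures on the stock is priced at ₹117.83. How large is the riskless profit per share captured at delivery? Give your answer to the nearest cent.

₹3.30 per share

PV(dividends) I = 1.90·e^(−0.0668·4/12) = 1.8582
Fair futures F* = (S − I)·e^(rT) = (118.36 − 1.8582)·e^0.038967 = 116.5018 × 1.039736 = 121.1311
Market ₹117.83 < fair 121.1311: forward underpriced → reverse cash-and-carry (short the stock, invest proceeds at r, pay the dividends, go long the forward).
Profit at T = |F_mkt − F*| = |117.83 − 121.1311| = ₹3.30 per share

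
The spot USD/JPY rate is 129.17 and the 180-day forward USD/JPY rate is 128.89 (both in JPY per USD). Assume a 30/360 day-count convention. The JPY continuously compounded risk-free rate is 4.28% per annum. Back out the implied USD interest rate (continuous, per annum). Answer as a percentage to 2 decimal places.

4.71%

F = S·e^((r_JPY − r_USD)T) ⇒ r_USD = r_JPY − ln(F/S)/T
ln(128.89/129.17) = -0.002170; /(180/360) = -0.004340
r_USD = 0.0428 + 0.004340 = 0.047140
r_USD = 4.71%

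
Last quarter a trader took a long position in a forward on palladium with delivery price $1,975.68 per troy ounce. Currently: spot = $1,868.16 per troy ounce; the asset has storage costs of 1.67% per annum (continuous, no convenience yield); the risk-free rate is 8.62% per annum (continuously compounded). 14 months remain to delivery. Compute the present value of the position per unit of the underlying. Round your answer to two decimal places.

$118.26 per troy ounce

Current fair forward for the remaining 14 months: F = S·e^((r + u)·T), (r + u) = 0.0862 + 0.0167 = 0.1029
F = 1868.16 · e^(0.1029 × 14/12) = 1868.16 × 1.12755323 = 2106.4498
Value of long forward = (F − K)·e^(−rT) = (2106.4498 − 1975.68) · e^(−0.0862·14/12)
= 130.7698 × 0.90432482 = 118.26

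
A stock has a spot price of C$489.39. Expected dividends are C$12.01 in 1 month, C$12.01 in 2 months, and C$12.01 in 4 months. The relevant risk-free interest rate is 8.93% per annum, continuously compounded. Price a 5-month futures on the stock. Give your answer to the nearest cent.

PV(dividends) I = 12.01·e^(−0.0893·1/12) + 12.01·e^(−0.0893·2/12) + 12.01·e^(−0.0893·4/12)
I = 11.9210 + 11.8326 + 11.6578 = 35.4114
F = (S − I)·e^(rT) = (489.39 − 35.4114) · e^(0.0893·5/12)
= 453.9786 · e^0.037208 = 453.9786 × 1.037909 = C$471.19

C$471.19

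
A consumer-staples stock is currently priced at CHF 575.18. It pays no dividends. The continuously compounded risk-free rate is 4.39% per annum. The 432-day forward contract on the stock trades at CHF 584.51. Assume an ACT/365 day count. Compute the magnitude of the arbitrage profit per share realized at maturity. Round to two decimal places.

CHF 21.35 per share

Fair forward: F* = S·e^(carry·T), with carry = r = 0.0439
F* = 575.18 · e^(0.0439 × 432/365) = 575.18 · e^0.051958 = 575.18 × 1.053332 = CHF 605.8555
Market CHF 584.51 < fair CHF 605.8555: forward underpriced → reverse cash-and-carry (short spot, go long the forward).
At maturity, profit = |F_mkt − F*| = |584.51 − 605.8555| = CHF 21.35 per share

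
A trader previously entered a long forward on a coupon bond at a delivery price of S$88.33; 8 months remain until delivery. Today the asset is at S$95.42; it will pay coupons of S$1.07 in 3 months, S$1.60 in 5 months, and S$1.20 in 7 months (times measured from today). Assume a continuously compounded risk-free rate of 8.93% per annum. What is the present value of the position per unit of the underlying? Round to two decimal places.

S$8.47

PV(remaining coupons) I = 1.07·e^(−0.0893·3/12) + 1.60·e^(−0.0893·5/12) + 1.20·e^(−0.0893·7/12) = 3.7270
Current forward F = (S − I)·e^(rT) = (95.42 − 3.7270)·e^(0.0893·8/12) = 91.6930 × 1.061341 = 97.3175
Value (long) = (F − K)·e^(−rT) = (97.3175 − 88.33) × 0.942204 = 8.4681
Value = S$8.47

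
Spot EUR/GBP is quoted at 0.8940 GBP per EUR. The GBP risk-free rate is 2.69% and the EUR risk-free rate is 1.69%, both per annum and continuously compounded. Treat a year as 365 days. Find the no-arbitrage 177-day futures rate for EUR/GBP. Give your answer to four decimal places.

F = S·e^((r_GBP − r_EUR)T) = 0.8940 · e^((0.0269 − 0.0169) × 177/365)
= 0.8940 · e^0.004849 = 0.8940 × 1.004861
F = 0.8983 GBP per EUR

0.8983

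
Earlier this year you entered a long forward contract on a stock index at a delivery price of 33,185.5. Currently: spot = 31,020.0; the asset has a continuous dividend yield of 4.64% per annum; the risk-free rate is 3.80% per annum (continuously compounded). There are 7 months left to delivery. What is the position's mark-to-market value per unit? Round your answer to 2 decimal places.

-2266.33

Current fair forward for the remaining 7 months: F = S·e^((r − q)·T), (r − q) = 0.0380 − 0.0464 = -0.0084
F = 31020.0 · e^(-0.0084 × 7/12) = 31020.0 × 0.99511199 = 30868.3739
Value of long forward = (F − K)·e^(−rT) = (30868.3739 − 33185.5) · e^(−0.0380·7/12)
= -2317.1261 × 0.97807721 = -2266.33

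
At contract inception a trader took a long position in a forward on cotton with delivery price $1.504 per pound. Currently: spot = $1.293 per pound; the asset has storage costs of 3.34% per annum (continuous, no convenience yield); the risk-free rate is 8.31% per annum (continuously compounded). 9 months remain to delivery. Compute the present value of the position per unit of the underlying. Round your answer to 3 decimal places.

Current fair forward for the remaining 9 months: F = S·e^((r + u)·T), (r + u) = 0.0831 + 0.0334 = 0.1165
F = 1.293 · e^(0.1165 × 9/12) = 1.293 × 1.091306 = 1.4111
Value of long forward = (F − K)·e^(−rT) = (1.4111 − 1.504) · e^(−0.0831·9/12)
= -0.0929 × 0.939577 = -0.087

-$0.087 per pound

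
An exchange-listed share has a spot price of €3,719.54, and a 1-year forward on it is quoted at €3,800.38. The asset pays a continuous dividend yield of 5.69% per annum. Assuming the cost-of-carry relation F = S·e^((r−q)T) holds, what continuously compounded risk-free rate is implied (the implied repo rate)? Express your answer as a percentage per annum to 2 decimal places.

7.84%

From F = S·e^((r−q)T): (r − q) = ln(F/S)/T
ln(3800.38/3719.54) = ln(1.021734) = 0.021501
(r − q) = 0.021501 / (1) = 0.021501
r = ln(F/S)/T + q = 0.021501 + 0.0569 = 0.078401
r = 7.84%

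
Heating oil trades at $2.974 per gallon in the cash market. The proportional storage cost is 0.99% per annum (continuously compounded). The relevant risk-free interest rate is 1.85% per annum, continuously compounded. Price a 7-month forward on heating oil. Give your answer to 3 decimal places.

Net carry = r + u − y = 0.0185 + 0.0099 − 0.0000 = 0.0284
F = S·e^((r+u−y)T) = 2.974 · e^(0.0284 × 7/12) = 2.974 · e^0.016567
= 2.974 × 1.016705 = $3.024 per gallon

$3.024 per gallon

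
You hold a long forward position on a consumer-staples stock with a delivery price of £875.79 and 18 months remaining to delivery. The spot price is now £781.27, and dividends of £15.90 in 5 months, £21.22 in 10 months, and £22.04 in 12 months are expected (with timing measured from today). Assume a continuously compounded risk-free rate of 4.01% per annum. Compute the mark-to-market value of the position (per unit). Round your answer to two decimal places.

-£100.73

PV(remaining dividends) I = 15.90·e^(−0.0401·5/12) + 21.22·e^(−0.0401·10/12) + 22.04·e^(−0.0401·12/12) = 57.3328
Current forward F = (S − I)·e^(rT) = (781.27 − 57.3328)·e^(0.0401·18/12) = 723.9372 × 1.061996 = 768.8184
Value (long) = (F − K)·e^(−rT) = (768.8184 − 875.79) × 0.941623 = -100.7269
Value = -£100.73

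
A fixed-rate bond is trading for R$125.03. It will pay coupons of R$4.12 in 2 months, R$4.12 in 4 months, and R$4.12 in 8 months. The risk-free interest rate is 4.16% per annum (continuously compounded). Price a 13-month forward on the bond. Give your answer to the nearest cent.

PV(coupons) I = 4.12·e^(−0.0416·2/12) + 4.12·e^(−0.0416·4/12) + 4.12·e^(−0.0416·8/12)
I = 4.0915 + 4.0633 + 4.0073 = 12.1621
F = (S − I)·e^(rT) = (125.03 − 12.1621) · e^(0.0416·13/12)
= 112.8679 · e^0.045067 = 112.8679 × 1.046098 = R$118.07

R$118.07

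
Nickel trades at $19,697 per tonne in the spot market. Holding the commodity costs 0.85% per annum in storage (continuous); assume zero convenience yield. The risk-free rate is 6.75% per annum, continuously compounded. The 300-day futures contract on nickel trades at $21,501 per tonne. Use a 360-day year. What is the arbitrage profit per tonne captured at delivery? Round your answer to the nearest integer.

$516 per tonne

Fair futures: F* = S·e^(carry·T), with carry = (r + u) = 0.0675 + 0.0085 = 0.0760
F* = 19697 · e^(0.0760 × 300/360) = 19697 · e^0.063333 = 19697 × 1.065382 = $20984.8293
Market $21501 > fair $20984.8293: forward overpriced → cash-and-carry (buy spot, short the forward).
At maturity, profit = |F_mkt − F*| = |21501 − 20984.8293| = $516 per tonne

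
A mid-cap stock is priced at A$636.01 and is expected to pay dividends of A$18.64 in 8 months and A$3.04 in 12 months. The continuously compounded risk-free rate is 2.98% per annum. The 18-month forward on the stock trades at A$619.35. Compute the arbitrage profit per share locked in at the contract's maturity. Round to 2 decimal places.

A$23.54 per share

PV(dividends) I = 18.64·e^(−0.0298·8/12) + 3.04·e^(−0.0298·12/12) = 21.2241
Fair forward F* = (S − I)·e^(rT) = (636.01 − 21.2241)·e^0.044700 = 614.7859 × 1.045714 = 642.8902
Market A$619.35 < fair 642.8902: forward underpriced → reverse cash-and-carry (short the stock, invest proceeds at r, pay the dividends, go long the forward).
Profit at T = |F_mkt − F*| = |619.35 − 642.8902| = A$23.54 per share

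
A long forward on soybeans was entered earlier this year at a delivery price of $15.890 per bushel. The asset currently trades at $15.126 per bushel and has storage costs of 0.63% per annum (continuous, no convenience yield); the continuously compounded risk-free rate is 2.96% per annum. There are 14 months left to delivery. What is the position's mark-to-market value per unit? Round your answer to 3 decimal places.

Current fair forward for the remaining 14 months: F = S·e^((r + u)·T), (r + u) = 0.0296 + 0.0063 = 0.0359
F = 15.126 · e^(0.0359 × 14/12) = 15.126 × 1.042773 = 15.7730
Value of long forward = (F − K)·e^(−rT) = (15.7730 − 15.890) · e^(−0.0296·14/12)
= -0.1170 × 0.966056 = -0.113

-$0.113 per bushel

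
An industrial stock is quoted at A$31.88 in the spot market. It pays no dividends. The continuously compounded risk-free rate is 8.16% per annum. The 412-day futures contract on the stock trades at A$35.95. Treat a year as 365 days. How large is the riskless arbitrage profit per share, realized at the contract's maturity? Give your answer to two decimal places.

A$0.99 per share

Fair futures: F* = S·e^(carry·T), with carry = r = 0.0816
F* = 31.88 · e^(0.0816 × 412/365) = 31.88 · e^0.092107 = 31.88 × 1.096482 = A$34.9558
Market A$35.95 > fair A$34.9558: forward overpriced → cash-and-carry (buy spot, short the forward).
At maturity, profit = |F_mkt − F*| = |35.95 − 34.9558| = A$0.99 per share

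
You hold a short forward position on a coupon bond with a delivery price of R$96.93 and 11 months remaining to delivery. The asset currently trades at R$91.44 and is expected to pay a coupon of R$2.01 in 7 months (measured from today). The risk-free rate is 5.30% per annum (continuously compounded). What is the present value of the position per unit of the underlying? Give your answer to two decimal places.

R$2.84

PV(remaining coupons) I = 2.01·e^(−0.0530·7/12) = 1.9488
Current forward F = (S − I)·e^(rT) = (91.44 − 1.9488)·e^(0.0530·11/12) = 89.4912 × 1.049783 = 93.9463
Value (long) = (F − K)·e^(−rT) = (93.9463 − 96.93) × 0.952578 = -2.8422
Short position value = −(long value) = R$2.84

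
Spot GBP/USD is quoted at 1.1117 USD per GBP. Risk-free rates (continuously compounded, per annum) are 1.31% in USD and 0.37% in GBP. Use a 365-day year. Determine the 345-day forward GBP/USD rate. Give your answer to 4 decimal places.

1.1216

F = S·e^((r_USD − r_GBP)T) = 1.1117 · e^((0.0131 − 0.0037) × 345/365)
= 1.1117 · e^0.008885 = 1.1117 × 1.008925
F = 1.1216 USD per GBP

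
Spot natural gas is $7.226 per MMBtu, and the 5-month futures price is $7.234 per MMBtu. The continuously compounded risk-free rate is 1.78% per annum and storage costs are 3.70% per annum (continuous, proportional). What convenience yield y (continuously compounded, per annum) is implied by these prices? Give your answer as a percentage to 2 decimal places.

F = S·e^((r+u−y)T) ⇒ (r+u−y) = ln(F/S)/T
ln(7.234/7.226) = 0.001107; /T ⇒ 0.002657
y = r + u − ln(F/S)/T = 0.0178 + 0.0370 − 0.002657 = 0.052143
y = 5.21%

5.21%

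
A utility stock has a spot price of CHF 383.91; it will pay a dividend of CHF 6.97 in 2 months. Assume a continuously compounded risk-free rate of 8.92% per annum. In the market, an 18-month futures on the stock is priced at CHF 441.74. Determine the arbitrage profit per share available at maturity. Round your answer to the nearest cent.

PV(dividends) I = 6.97·e^(−0.0892·2/12) = 6.8671
Fair futures F* = (S − I)·e^(rT) = (383.91 − 6.8671)·e^0.133800 = 377.0429 × 1.143164 = 431.0219
Market CHF 441.74 > fair 431.0219: forward overpriced → cash-and-carry (borrow at r, buy the stock and collect the dividends, short the forward).
Profit at T = |F_mkt − F*| = |441.74 − 431.0219| = CHF 10.72 per share

CHF 10.72 per share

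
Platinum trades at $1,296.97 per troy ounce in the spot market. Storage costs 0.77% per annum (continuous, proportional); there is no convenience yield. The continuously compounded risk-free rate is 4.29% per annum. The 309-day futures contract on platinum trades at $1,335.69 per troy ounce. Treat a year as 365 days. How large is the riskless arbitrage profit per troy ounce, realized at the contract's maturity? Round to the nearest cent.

$18.05 per troy ounce

Fair futures: F* = S·e^(carry·T), with carry = (r + u) = 0.0429 + 0.0077 = 0.0506
F* = 1296.97 · e^(0.0506 × 309/365) = 1296.97 · e^0.04283671 = 1296.97 × 1.04376744 = $1353.7351
Market $1335.69 < fair $1353.7351: forward underpriced → reverse cash-and-carry (short spot, go long the forward).
At maturity, profit = |F_mkt − F*| = |1335.69 − 1353.7351| = $18.05 per troy ounce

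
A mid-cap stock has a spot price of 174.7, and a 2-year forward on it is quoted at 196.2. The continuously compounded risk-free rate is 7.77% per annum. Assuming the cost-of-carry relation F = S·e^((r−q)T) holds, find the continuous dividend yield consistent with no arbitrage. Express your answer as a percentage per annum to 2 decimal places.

From F = S·e^((r−q)T): (r − q) = ln(F/S)/T
ln(196.2/174.7) = ln(1.123068) = 0.116064
(r − q) = 0.116064 / (2) = 0.058032
q = r − ln(F/S)/T = 0.0777 − 0.058032 = 0.019668
q = 1.97%

1.97%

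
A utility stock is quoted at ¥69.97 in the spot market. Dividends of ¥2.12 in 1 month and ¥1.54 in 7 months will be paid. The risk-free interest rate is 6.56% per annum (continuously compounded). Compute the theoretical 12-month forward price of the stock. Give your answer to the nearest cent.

PV(dividends) I = 2.12·e^(−0.0656·1/12) + 1.54·e^(−0.0656·7/12)
I = 2.1084 + 1.4822 = 3.5906
F = (S − I)·e^(rT) = (69.97 − 3.5906) · e^(0.0656·12/12)
= 66.3794 · e^0.065600 = 66.3794 × 1.067800 = ¥70.88

¥70.88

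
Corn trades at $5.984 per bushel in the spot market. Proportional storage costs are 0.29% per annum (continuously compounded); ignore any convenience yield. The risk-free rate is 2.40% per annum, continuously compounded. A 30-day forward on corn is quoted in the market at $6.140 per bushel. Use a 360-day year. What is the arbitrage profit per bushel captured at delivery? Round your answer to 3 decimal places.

$0.143 per bushel

Fair forward: F* = S·e^(carry·T), with carry = (r + u) = 0.0240 + 0.0029 = 0.0269
F* = 5.984 · e^(0.0269 × 30/360) = 5.984 · e^0.002242 = 5.984 × 1.002245 = $5.9974
Market $6.140 > fair $5.9974: forward overpriced → cash-and-carry (buy spot, short the forward).
At maturity, profit = |F_mkt − F*| = |6.140 − 5.9974| = $0.143 per bushel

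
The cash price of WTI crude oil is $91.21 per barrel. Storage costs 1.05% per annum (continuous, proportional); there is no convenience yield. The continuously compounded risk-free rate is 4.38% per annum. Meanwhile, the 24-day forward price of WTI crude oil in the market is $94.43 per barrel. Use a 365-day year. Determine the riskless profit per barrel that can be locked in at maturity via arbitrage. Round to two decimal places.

$2.89 per barrel

Fair forward: F* = S·e^(carry·T), with carry = (r + u) = 0.0438 + 0.0105 = 0.0543
F* = 91.21 · e^(0.0543 × 24/365) = 91.21 · e^0.003570 = 91.21 × 1.003576 = $91.5362
Market $94.43 > fair $91.5362: forward overpriced → cash-and-carry (buy spot, short the forward).
At maturity, profit = |F_mkt − F*| = |94.43 − 91.5362| = $2.89 per barrel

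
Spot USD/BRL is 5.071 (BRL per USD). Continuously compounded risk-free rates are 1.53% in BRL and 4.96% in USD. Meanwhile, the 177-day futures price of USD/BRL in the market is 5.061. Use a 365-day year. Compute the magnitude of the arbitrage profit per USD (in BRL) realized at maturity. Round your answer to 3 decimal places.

Fair futures: F* = S·e^(carry·T), with carry = (r_BRL − r_USD) = 0.0153 − 0.0496 = -0.0343
F* = 5.071 · e^(-0.0343 × 177/365) = 5.071 · e^-0.016633 = 5.071 × 0.983505 = 4.9874
Market 5.061 > fair 4.9874: forward overpriced → cash-and-carry (buy spot, short the forward).
At maturity, profit = |F_mkt − F*| = |5.061 − 4.9874| = 0.074 per USD (in BRL)

0.074 per USD (in BRL)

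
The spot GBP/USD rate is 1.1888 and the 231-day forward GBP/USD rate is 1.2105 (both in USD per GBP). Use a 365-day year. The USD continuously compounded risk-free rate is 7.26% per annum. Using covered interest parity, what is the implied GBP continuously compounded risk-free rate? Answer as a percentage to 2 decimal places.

F = S·e^((r_USD − r_GBP)T) ⇒ r_GBP = r_USD − ln(F/S)/T
ln(1.2105/1.1888) = 0.018089; /(231/365) = 0.028582
r_GBP = 0.0726 − 0.028582 = 0.044018
r_GBP = 4.40%

4.40%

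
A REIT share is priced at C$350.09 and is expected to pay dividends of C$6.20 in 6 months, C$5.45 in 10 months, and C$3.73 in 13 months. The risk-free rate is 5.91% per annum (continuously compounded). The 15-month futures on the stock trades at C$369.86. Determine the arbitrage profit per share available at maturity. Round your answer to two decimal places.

C$8.76 per share

PV(dividends) I = 6.20·e^(−0.0591·6/12) + 5.45·e^(−0.0591·10/12) + 3.73·e^(−0.0591·13/12) = 14.7062
Fair futures F* = (S − I)·e^(rT) = (350.09 − 14.7062)·e^0.073875 = 335.3838 × 1.076672 = 361.0983
Market C$369.86 > fair 361.0983: forward overpriced → cash-and-carry (borrow at r, buy the stock and collect the dividends, short the forward).
Profit at T = |F_mkt − F*| = |369.86 − 361.0983| = C$8.76 per share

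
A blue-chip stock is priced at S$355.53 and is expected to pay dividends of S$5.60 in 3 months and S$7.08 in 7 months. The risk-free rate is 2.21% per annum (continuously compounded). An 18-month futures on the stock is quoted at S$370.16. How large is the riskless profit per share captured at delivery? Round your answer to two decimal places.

PV(dividends) I = 5.60·e^(−0.0221·3/12) + 7.08·e^(−0.0221·7/12) = 12.5585
Fair futures F* = (S − I)·e^(rT) = (355.53 − 12.5585)·e^0.033150 = 342.9715 × 1.033706 = 354.5317
Market S$370.16 > fair 354.5317: forward overpriced → cash-and-carry (borrow at r, buy the stock and collect the dividends, short the forward).
Profit at T = |F_mkt − F*| = |370.16 − 354.5317| = S$15.63 per share

S$15.63 per share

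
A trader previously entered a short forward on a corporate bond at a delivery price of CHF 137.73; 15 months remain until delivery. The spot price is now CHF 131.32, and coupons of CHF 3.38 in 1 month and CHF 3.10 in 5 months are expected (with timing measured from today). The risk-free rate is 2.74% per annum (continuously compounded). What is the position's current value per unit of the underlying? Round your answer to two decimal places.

CHF 8.21

PV(remaining coupons) I = 3.38·e^(−0.0274·1/12) + 3.10·e^(−0.0274·5/12) = 6.4371
Current forward F = (S − I)·e^(rT) = (131.32 − 6.4371)·e^(0.0274·15/12) = 124.8829 × 1.034843 = 129.2342
Value (long) = (F − K)·e^(−rT) = (129.2342 − 137.73) × 0.966330 = -8.2097
Short position value = −(long value) = CHF 8.21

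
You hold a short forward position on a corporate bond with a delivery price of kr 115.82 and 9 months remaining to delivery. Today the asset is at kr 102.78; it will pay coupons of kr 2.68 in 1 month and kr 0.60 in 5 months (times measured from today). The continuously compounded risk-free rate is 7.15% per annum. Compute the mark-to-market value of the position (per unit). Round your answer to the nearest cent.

kr 10.24

PV(remaining coupons) I = 2.68·e^(−0.0715·1/12) + 0.60·e^(−0.0715·5/12) = 3.2465
Current forward F = (S − I)·e^(rT) = (102.78 − 3.2465)·e^(0.0715·9/12) = 99.5335 × 1.055089 = 105.0167
Value (long) = (F − K)·e^(−rT) = (105.0167 − 115.82) × 0.947787 = -10.2392
Short position value = −(long value) = kr 10.24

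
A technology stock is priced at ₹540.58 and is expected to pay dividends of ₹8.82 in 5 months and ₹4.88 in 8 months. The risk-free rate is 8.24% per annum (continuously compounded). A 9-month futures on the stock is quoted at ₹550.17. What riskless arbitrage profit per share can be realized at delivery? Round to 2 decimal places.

PV(dividends) I = 8.82·e^(−0.0824·5/12) + 4.88·e^(−0.0824·8/12) = 13.1415
Fair futures F* = (S − I)·e^(rT) = (540.58 − 13.1415)·e^0.061800 = 527.4385 × 1.063750 = 561.0627
Market ₹550.17 < fair 561.0627: forward underpriced → reverse cash-and-carry (short the stock, invest proceeds at r, pay the dividends, go long the forward).
Profit at T = |F_mkt − F*| = |550.17 − 561.0627| = ₹10.89 per share

₹10.89 per share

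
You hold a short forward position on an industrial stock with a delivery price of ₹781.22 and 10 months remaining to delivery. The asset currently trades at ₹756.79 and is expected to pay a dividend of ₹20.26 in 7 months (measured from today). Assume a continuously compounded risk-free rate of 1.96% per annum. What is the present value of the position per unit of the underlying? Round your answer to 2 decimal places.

₹31.80

PV(remaining dividends) I = 20.26·e^(−0.0196·7/12) = 20.0297
Current forward F = (S − I)·e^(rT) = (756.79 − 20.0297)·e^(0.0196·10/12) = 736.7603 × 1.016467 = 748.8925
Value (long) = (F − K)·e^(−rT) = (748.8925 − 781.22) × 0.983799 = -31.8038
Short position value = −(long value) = ₹31.80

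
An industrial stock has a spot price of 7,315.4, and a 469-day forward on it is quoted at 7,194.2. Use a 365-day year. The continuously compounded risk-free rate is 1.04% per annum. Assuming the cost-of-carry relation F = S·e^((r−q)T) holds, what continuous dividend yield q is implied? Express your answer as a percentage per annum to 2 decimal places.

2.34%

From F = S·e^((r−q)T): (r − q) = ln(F/S)/T
ln(7194.2/7315.4) = ln(0.983432) = -0.016707
(r − q) = -0.016707 / (469/365) = -0.013002
q = r − ln(F/S)/T = 0.0104 + 0.013002 = 0.023402
q = 2.34%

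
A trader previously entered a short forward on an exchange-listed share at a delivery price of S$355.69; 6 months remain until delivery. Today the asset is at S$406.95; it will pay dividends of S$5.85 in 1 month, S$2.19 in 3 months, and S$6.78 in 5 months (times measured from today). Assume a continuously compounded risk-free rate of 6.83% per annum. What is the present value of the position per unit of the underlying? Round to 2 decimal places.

-S$48.64

PV(remaining dividends) I = 5.85·e^(−0.0683·1/12) + 2.19·e^(−0.0683·3/12) + 6.78·e^(−0.0683·5/12) = 14.5595
Current forward F = (S − I)·e^(rT) = (406.95 − 14.5595)·e^(0.0683·6/12) = 392.3905 × 1.034740 = 406.0221
Value (long) = (F − K)·e^(−rT) = (406.0221 − 355.69) × 0.966427 = 48.6423
Short position value = −(long value) = -S$48.64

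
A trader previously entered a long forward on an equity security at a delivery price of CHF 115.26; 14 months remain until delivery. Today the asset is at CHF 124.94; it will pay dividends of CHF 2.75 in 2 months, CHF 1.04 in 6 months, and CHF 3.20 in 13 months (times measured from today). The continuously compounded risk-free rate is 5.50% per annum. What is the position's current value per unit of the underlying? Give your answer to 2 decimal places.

PV(remaining dividends) I = 2.75·e^(−0.0550·2/12) + 1.04·e^(−0.0550·6/12) + 3.20·e^(−0.0550·13/12) = 6.7516
Current forward F = (S − I)·e^(rT) = (124.94 − 6.7516)·e^(0.0550·14/12) = 118.1884 × 1.066270 = 126.0207
Value (long) = (F − K)·e^(−rT) = (126.0207 − 115.26) × 0.937849 = 10.0919
Value = CHF 10.09

CHF 10.09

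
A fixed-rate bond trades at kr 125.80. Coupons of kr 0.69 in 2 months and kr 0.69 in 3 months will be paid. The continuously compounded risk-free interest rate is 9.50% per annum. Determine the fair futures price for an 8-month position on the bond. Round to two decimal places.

PV(coupons) I = 0.69·e^(−0.0950·2/12) + 0.69·e^(−0.0950·3/12)
I = 0.6792 + 0.6738 = 1.3530
F = (S − I)·e^(rT) = (125.80 − 1.3530) · e^(0.0950·8/12)
= 124.4470 · e^0.063333 = 124.4470 × 1.065382 = kr 132.58

kr 132.58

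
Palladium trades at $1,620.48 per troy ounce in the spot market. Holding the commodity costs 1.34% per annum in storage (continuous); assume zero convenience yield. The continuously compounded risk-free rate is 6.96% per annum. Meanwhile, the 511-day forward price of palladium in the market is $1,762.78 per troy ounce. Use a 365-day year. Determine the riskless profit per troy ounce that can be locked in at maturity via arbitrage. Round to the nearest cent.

$57.38 per troy ounce

Fair forward: F* = S·e^(carry·T), with carry = (r + u) = 0.0696 + 0.0134 = 0.0830
F* = 1620.48 · e^(0.0830 × 511/365) = 1620.48 · e^0.11620000 = 1620.48 × 1.12322049 = $1820.1563
Market $1762.78 < fair $1820.1563: forward underpriced → reverse cash-and-carry (short spot, go long the forward).
At maturity, profit = |F_mkt − F*| = |1762.78 − 1820.1563| = $57.38 per troy ounce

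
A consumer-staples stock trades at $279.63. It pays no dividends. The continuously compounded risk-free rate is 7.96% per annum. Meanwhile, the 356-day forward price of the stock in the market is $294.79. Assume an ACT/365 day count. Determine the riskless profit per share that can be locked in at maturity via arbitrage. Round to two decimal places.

$7.41 per share

Fair forward: F* = S·e^(carry·T), with carry = r = 0.0796
F* = 279.63 · e^(0.0796 × 356/365) = 279.63 · e^0.077637 = 279.63 × 1.080730 = $302.2045
Market $294.79 < fair $302.2045: forward underpriced → reverse cash-and-carry (short spot, go long the forward).
At maturity, profit = |F_mkt − F*| = |294.79 − 302.2045| = $7.41 per share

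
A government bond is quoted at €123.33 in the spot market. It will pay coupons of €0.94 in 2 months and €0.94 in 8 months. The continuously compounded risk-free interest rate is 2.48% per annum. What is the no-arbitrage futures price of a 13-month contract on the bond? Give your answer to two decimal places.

PV(coupons) I = 0.94·e^(−0.0248·2/12) + 0.94·e^(−0.0248·8/12)
I = 0.9361 + 0.9246 = 1.8607
F = (S − I)·e^(rT) = (123.33 − 1.8607) · e^(0.0248·13/12)
= 121.4693 · e^0.026867 = 121.4693 × 1.027231 = €124.78

€124.78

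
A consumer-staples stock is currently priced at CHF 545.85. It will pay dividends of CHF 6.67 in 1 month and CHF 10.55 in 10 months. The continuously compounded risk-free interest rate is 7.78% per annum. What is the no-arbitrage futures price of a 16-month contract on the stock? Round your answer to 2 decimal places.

CHF 587.19

PV(dividends) I = 6.67·e^(−0.0778·1/12) + 10.55·e^(−0.0778·10/12)
I = 6.6269 + 9.8877 = 16.5146
F = (S − I)·e^(rT) = (545.85 − 16.5146) · e^(0.0778·16/12)
= 529.3354 · e^0.103733 = 529.3354 × 1.109304 = CHF 587.19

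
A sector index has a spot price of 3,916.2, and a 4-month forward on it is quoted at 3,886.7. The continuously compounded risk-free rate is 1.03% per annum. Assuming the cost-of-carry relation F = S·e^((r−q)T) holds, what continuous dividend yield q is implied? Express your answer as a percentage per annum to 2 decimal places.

From F = S·e^((r−q)T): (r − q) = ln(F/S)/T
ln(3886.7/3916.2) = ln(0.992467) = -0.007562
(r − q) = -0.007562 / (4/12) = -0.022686
q = r − ln(F/S)/T = 0.0103 + 0.022686 = 0.032986
q = 3.30%

3.30%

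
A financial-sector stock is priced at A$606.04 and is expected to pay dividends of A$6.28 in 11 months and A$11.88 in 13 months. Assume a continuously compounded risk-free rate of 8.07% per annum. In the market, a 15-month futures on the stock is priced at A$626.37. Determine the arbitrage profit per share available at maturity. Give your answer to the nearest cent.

PV(dividends) I = 6.28·e^(−0.0807·11/12) + 11.88·e^(−0.0807·13/12) = 16.7177
Fair futures F* = (S − I)·e^(rT) = (606.04 − 16.7177)·e^0.100875 = 589.3223 × 1.106138 = 651.8718
Market A$626.37 < fair 651.8718: forward underpriced → reverse cash-and-carry (short the stock, invest proceeds at r, pay the dividends, go long the forward).
Profit at T = |F_mkt − F*| = |626.37 − 651.8718| = A$25.50 per share

A$25.50 per share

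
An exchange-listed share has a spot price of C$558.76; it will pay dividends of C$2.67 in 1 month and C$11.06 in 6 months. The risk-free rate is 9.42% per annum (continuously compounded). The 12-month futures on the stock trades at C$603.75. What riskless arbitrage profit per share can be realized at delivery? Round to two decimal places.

PV(dividends) I = 2.67·e^(−0.0942·1/12) + 11.06·e^(−0.0942·6/12) = 13.2003
Fair futures F* = (S − I)·e^(rT) = (558.76 − 13.2003)·e^0.094200 = 545.5597 × 1.098779 = 599.4495
Market C$603.75 > fair 599.4495: forward overpriced → cash-and-carry (borrow at r, buy the stock and collect the dividends, short the forward).
Profit at T = |F_mkt − F*| = |603.75 − 599.4495| = C$4.30 per share

C$4.30 per share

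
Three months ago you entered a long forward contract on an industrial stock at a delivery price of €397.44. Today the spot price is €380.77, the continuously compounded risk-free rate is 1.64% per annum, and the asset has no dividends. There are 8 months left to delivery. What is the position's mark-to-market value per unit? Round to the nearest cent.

-€12.35

Current fair forward for the remaining 8 months: F = S·e^(r·T), r = 0.0164
F = 380.77 · e^(0.0164 × 8/12) = 380.77 × 1.010993 = 384.9558
Value of long forward = (F − K)·e^(−rT) = (384.9558 − 397.44) · e^(−0.0164·8/12)
= -12.4842 × 0.989126 = -12.35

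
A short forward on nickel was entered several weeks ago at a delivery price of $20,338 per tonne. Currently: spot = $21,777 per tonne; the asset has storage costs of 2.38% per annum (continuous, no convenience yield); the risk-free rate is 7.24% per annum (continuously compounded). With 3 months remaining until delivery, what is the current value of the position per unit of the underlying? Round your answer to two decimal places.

-$1933.77 per tonne

Current fair forward for the remaining 3 months: F = S·e^((r + u)·T), (r + u) = 0.0724 + 0.0238 = 0.0962
F = 21777 · e^(0.0962 × 3/12) = 21777 × 1.02434153 = 22307.0855
Value of long forward = (F − K)·e^(−rT) = (22307.0855 − 20338) · e^(−0.0724·3/12)
= 1969.0855 × 0.98206282 = 1933.77
Short position value = −(long value) = -$1933.77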